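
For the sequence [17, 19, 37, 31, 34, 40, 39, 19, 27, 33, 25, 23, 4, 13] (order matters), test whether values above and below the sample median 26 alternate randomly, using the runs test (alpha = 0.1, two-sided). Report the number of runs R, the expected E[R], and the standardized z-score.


Step 1: Compute median = 26; label A = above, B = below.
Labels in order: BBAAAAABAABBBB  (n_A = 7, n_B = 7)
Step 2: Count runs R = 5.
Step 3: Under H0 (random ordering), E[R] = 2*n_A*n_B/(n_A+n_B) + 1 = 2*7*7/14 + 1 = 8.0000.
        Var[R] = 2*n_A*n_B*(2*n_A*n_B - n_A - n_B) / ((n_A+n_B)^2 * (n_A+n_B-1)) = 8232/2548 = 3.2308.
        SD[R] = 1.7974.
Step 4: Continuity-corrected z = (R + 0.5 - E[R]) / SD[R] = (5 + 0.5 - 8.0000) / 1.7974 = -1.3909.
Step 5: Two-sided p-value via normal approximation = 2*(1 - Phi(|z|)) = 0.164264.
Step 6: alpha = 0.1. fail to reject H0.

R = 5, z = -1.3909, p = 0.164264, fail to reject H0.


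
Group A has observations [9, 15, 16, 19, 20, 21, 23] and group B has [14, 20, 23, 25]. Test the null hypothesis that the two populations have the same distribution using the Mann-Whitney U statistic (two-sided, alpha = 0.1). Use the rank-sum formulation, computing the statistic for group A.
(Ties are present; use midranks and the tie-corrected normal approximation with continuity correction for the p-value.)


Step 1: Combine and sort all 11 observations; assign midranks.
sorted (value, group): (9,X), (14,Y), (15,X), (16,X), (19,X), (20,X), (20,Y), (21,X), (23,X), (23,Y), (25,Y)
ranks: 9->1, 14->2, 15->3, 16->4, 19->5, 20->6.5, 20->6.5, 21->8, 23->9.5, 23->9.5, 25->11
Step 2: Rank sum for X: R1 = 1 + 3 + 4 + 5 + 6.5 + 8 + 9.5 = 37.
Step 3: U_X = R1 - n1(n1+1)/2 = 37 - 7*8/2 = 37 - 28 = 9.
       U_Y = n1*n2 - U_X = 28 - 9 = 19.
Step 4: Ties are present, so use the tie-corrected normal approximation (with continuity correction) for the p-value.
Step 5: p-value = 0.392932; compare to alpha = 0.1. fail to reject H0.

U_X = 9, p = 0.392932, fail to reject H0 at alpha = 0.1.


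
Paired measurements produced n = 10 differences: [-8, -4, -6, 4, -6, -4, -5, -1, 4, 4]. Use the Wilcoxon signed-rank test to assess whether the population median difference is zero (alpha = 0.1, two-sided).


Step 1: Drop any zero differences (none here) and take |d_i|.
|d| = [8, 4, 6, 4, 6, 4, 5, 1, 4, 4]
Step 2: Midrank |d_i| (ties get averaged ranks).
ranks: |8|->10, |4|->4, |6|->8.5, |4|->4, |6|->8.5, |4|->4, |5|->7, |1|->1, |4|->4, |4|->4
Step 3: Attach original signs; sum ranks with positive sign and with negative sign.
W+ = 4 + 4 + 4 = 12
W- = 10 + 4 + 8.5 + 8.5 + 4 + 7 + 1 = 43
(Check: W+ + W- = 55 should equal n(n+1)/2 = 55.)
Step 4: Test statistic W = min(W+, W-) = 12.
Step 5: Ties in |d|, so use the tie-corrected normal approximation.
        E[W] = n(n+1)/4 = 10*11/4 = 27.5.
        Tie groups: |d|=4 (t=5), |d|=6 (t=2); sum(t^3 - t) = 126.
        Var[W] = n(n+1)(2n+1)/24 - sum(t^3-t)/48 = 2310/24 - 126/48 = 93.625.
        z = (W - E[W]) / sqrt(Var[W]) = (12 - 27.5) / 9.6760 = -1.6019.
        Two-sided p = 2*Phi(z) = 0.109177.
Step 6: alpha = 0.1. fail to reject H0.

W+ = 12, W- = 43, W = min = 12, p = 0.109177, fail to reject H0.


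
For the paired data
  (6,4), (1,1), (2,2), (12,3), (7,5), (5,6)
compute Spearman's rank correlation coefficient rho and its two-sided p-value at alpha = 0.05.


Step 1: Rank x and y separately (midranks; no ties here).
rank(x): 6->4, 1->1, 2->2, 12->6, 7->5, 5->3
rank(y): 4->4, 1->1, 2->2, 3->3, 5->5, 6->6
Step 2: d_i = R_x(i) - R_y(i); compute d_i^2.
  (4-4)^2=0, (1-1)^2=0, (2-2)^2=0, (6-3)^2=9, (5-5)^2=0, (3-6)^2=9
sum(d^2) = 18.
Step 3: rho = 1 - 6*18 / (6*(6^2 - 1)) = 1 - 108/210 = 0.485714.
Step 4: Under H0, t = rho * sqrt((n-2)/(1-rho^2)) = 1.1113 ~ t(4).
Step 5: Two-sided p-value from the t-distribution with 4 df = 0.328723.
Step 6: alpha = 0.05. fail to reject H0.

rho = 0.4857, p = 0.328723, fail to reject H0 at alpha = 0.05.


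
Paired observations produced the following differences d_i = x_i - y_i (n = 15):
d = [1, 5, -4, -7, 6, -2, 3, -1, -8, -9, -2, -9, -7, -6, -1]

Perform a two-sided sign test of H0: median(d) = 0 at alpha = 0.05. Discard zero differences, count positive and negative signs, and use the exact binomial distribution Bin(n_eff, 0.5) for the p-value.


Step 1: Discard zero differences. Original n = 15; n_eff = number of nonzero differences = 15.
Nonzero differences (with sign): +1, +5, -4, -7, +6, -2, +3, -1, -8, -9, -2, -9, -7, -6, -1
Step 2: Count signs: positive = 4, negative = 11.
Step 3: Under H0: P(positive) = 0.5, so the number of positives S ~ Bin(15, 0.5).
Step 4: Two-sided exact p-value = sum of Bin(15,0.5) probabilities at or below the observed probability = 0.118469.
Step 5: alpha = 0.05. fail to reject H0.

n_eff = 15, pos = 4, neg = 11, p = 0.118469, fail to reject H0.


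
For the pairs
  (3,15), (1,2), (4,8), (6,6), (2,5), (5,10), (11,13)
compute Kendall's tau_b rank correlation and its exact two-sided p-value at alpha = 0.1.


Step 1: Enumerate the 21 unordered pairs (i,j) with i<j and classify each by sign(x_j-x_i) * sign(y_j-y_i).
  (1,2):dx=-2,dy=-13->C; (1,3):dx=+1,dy=-7->D; (1,4):dx=+3,dy=-9->D; (1,5):dx=-1,dy=-10->C
  (1,6):dx=+2,dy=-5->D; (1,7):dx=+8,dy=-2->D; (2,3):dx=+3,dy=+6->C; (2,4):dx=+5,dy=+4->C
  (2,5):dx=+1,dy=+3->C; (2,6):dx=+4,dy=+8->C; (2,7):dx=+10,dy=+11->C; (3,4):dx=+2,dy=-2->D
  (3,5):dx=-2,dy=-3->C; (3,6):dx=+1,dy=+2->C; (3,7):dx=+7,dy=+5->C; (4,5):dx=-4,dy=-1->C
  (4,6):dx=-1,dy=+4->D; (4,7):dx=+5,dy=+7->C; (5,6):dx=+3,dy=+5->C; (5,7):dx=+9,dy=+8->C
  (6,7):dx=+6,dy=+3->C
Step 2: C = 15, D = 6, total pairs = 21.
Step 3: tau = (C - D)/(n(n-1)/2) = (15 - 6)/21 = 0.428571.
Step 4: Exact two-sided p-value (enumerate n! = 5040 permutations of y under H0): p = 0.238889.
Step 5: alpha = 0.1. fail to reject H0.

tau_b = 0.4286 (C=15, D=6), p = 0.238889, fail to reject H0.


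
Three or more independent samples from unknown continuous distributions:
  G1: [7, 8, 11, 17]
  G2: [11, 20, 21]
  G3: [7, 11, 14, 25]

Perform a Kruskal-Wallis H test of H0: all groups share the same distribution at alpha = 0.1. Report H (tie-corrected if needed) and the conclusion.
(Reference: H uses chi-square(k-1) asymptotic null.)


Step 1: Combine all N = 11 observations and assign midranks.
sorted (value, group, rank): (7,G1,1.5), (7,G3,1.5), (8,G1,3), (11,G1,5), (11,G2,5), (11,G3,5), (14,G3,7), (17,G1,8), (20,G2,9), (21,G2,10), (25,G3,11)
Step 2: Sum ranks within each group.
R_1 = 17.5 (n_1 = 4)
R_2 = 24 (n_2 = 3)
R_3 = 24.5 (n_3 = 4)
Step 3: H = 12/(N(N+1)) * sum(R_i^2/n_i) - 3(N+1)
     = 12/(11*12) * (17.5^2/4 + 24^2/3 + 24.5^2/4) - 3*12
     = 0.090909 * 418.625 - 36
     = 2.056818.
Step 4: Ties present; correction factor C = 1 - 30/(11^3 - 11) = 0.977273. Corrected H = 2.056818 / 0.977273 = 2.104651.
Step 5: Under H0, H ~ chi^2(2); p-value = 0.349125.
Step 6: alpha = 0.1. fail to reject H0.

H = 2.1047, df = 2, p = 0.349125, fail to reject H0.


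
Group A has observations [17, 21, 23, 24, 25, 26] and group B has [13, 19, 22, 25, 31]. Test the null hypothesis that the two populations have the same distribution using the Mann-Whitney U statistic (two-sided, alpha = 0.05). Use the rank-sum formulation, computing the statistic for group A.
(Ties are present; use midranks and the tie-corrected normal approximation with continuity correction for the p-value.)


Step 1: Combine and sort all 11 observations; assign midranks.
sorted (value, group): (13,Y), (17,X), (19,Y), (21,X), (22,Y), (23,X), (24,X), (25,X), (25,Y), (26,X), (31,Y)
ranks: 13->1, 17->2, 19->3, 21->4, 22->5, 23->6, 24->7, 25->8.5, 25->8.5, 26->10, 31->11
Step 2: Rank sum for X: R1 = 2 + 4 + 6 + 7 + 8.5 + 10 = 37.5.
Step 3: U_X = R1 - n1(n1+1)/2 = 37.5 - 6*7/2 = 37.5 - 21 = 16.5.
       U_Y = n1*n2 - U_X = 30 - 16.5 = 13.5.
Step 4: Ties are present, so use the tie-corrected normal approximation (with continuity correction) for the p-value.
Step 5: p-value = 0.854805; compare to alpha = 0.05. fail to reject H0.

U_X = 16.5, p = 0.854805, fail to reject H0 at alpha = 0.05.


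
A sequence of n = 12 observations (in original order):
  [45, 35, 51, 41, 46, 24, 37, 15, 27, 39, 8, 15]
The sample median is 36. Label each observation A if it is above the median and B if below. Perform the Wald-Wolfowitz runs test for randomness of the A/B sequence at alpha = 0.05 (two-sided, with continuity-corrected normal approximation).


Step 1: Compute median = 36; label A = above, B = below.
Labels in order: ABAAABABBABB  (n_A = 6, n_B = 6)
Step 2: Count runs R = 8.
Step 3: Under H0 (random ordering), E[R] = 2*n_A*n_B/(n_A+n_B) + 1 = 2*6*6/12 + 1 = 7.0000.
        Var[R] = 2*n_A*n_B*(2*n_A*n_B - n_A - n_B) / ((n_A+n_B)^2 * (n_A+n_B-1)) = 4320/1584 = 2.7273.
        SD[R] = 1.6514.
Step 4: Continuity-corrected z = (R - 0.5 - E[R]) / SD[R] = (8 - 0.5 - 7.0000) / 1.6514 = 0.3028.
Step 5: Two-sided p-value via normal approximation = 2*(1 - Phi(|z|)) = 0.762069.
Step 6: alpha = 0.05. fail to reject H0.

R = 8, z = 0.3028, p = 0.762069, fail to reject H0.


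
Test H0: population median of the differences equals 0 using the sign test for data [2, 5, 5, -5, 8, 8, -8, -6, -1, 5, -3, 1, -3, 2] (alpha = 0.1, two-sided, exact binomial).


Step 1: Discard zero differences. Original n = 14; n_eff = number of nonzero differences = 14.
Nonzero differences (with sign): +2, +5, +5, -5, +8, +8, -8, -6, -1, +5, -3, +1, -3, +2
Step 2: Count signs: positive = 8, negative = 6.
Step 3: Under H0: P(positive) = 0.5, so the number of positives S ~ Bin(14, 0.5).
Step 4: Two-sided exact p-value = sum of Bin(14,0.5) probabilities at or below the observed probability = 0.790527.
Step 5: alpha = 0.1. fail to reject H0.

n_eff = 14, pos = 8, neg = 6, p = 0.790527, fail to reject H0.


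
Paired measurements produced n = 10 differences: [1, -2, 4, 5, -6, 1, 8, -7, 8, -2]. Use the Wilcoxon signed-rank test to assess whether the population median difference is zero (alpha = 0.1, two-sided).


Step 1: Drop any zero differences (none here) and take |d_i|.
|d| = [1, 2, 4, 5, 6, 1, 8, 7, 8, 2]
Step 2: Midrank |d_i| (ties get averaged ranks).
ranks: |1|->1.5, |2|->3.5, |4|->5, |5|->6, |6|->7, |1|->1.5, |8|->9.5, |7|->8, |8|->9.5, |2|->3.5
Step 3: Attach original signs; sum ranks with positive sign and with negative sign.
W+ = 1.5 + 5 + 6 + 1.5 + 9.5 + 9.5 = 33
W- = 3.5 + 7 + 8 + 3.5 = 22
(Check: W+ + W- = 55 should equal n(n+1)/2 = 55.)
Step 4: Test statistic W = min(W+, W-) = 22.
Step 5: Ties in |d|, so use the tie-corrected normal approximation.
        E[W] = n(n+1)/4 = 10*11/4 = 27.5.
        Tie groups: |d|=1 (t=2), |d|=2 (t=2), |d|=8 (t=2); sum(t^3 - t) = 18.
        Var[W] = n(n+1)(2n+1)/24 - sum(t^3-t)/48 = 2310/24 - 18/48 = 95.875.
        z = (W - E[W]) / sqrt(Var[W]) = (22 - 27.5) / 9.7916 = -0.5617.
        Two-sided p = 2*Phi(z) = 0.574316.
Step 6: alpha = 0.1. fail to reject H0.

W+ = 33, W- = 22, W = min = 22, p = 0.574316, fail to reject H0.


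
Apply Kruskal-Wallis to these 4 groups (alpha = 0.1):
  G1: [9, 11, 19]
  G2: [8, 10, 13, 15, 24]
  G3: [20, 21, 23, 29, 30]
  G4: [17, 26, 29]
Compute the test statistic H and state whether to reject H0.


Step 1: Combine all N = 16 observations and assign midranks.
sorted (value, group, rank): (8,G2,1), (9,G1,2), (10,G2,3), (11,G1,4), (13,G2,5), (15,G2,6), (17,G4,7), (19,G1,8), (20,G3,9), (21,G3,10), (23,G3,11), (24,G2,12), (26,G4,13), (29,G3,14.5), (29,G4,14.5), (30,G3,16)
Step 2: Sum ranks within each group.
R_1 = 14 (n_1 = 3)
R_2 = 27 (n_2 = 5)
R_3 = 60.5 (n_3 = 5)
R_4 = 34.5 (n_4 = 3)
Step 3: H = 12/(N(N+1)) * sum(R_i^2/n_i) - 3(N+1)
     = 12/(16*17) * (14^2/3 + 27^2/5 + 60.5^2/5 + 34.5^2/3) - 3*17
     = 0.044118 * 1339.93 - 51
     = 8.114706.
Step 4: Ties present; correction factor C = 1 - 6/(16^3 - 16) = 0.998529. Corrected H = 8.114706 / 0.998529 = 8.126657.
Step 5: Under H0, H ~ chi^2(3); p-value = 0.043465.
Step 6: alpha = 0.1. reject H0.

H = 8.1267, df = 3, p = 0.043465, reject H0.


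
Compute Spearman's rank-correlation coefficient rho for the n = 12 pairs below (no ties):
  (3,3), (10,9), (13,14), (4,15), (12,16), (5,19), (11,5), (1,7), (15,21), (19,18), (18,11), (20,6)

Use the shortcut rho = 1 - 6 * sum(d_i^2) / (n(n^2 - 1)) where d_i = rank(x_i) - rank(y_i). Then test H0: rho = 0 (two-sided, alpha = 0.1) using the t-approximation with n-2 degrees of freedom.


Step 1: Rank x and y separately (midranks; no ties here).
rank(x): 3->2, 10->5, 13->8, 4->3, 12->7, 5->4, 11->6, 1->1, 15->9, 19->11, 18->10, 20->12
rank(y): 3->1, 9->5, 14->7, 15->8, 16->9, 19->11, 5->2, 7->4, 21->12, 18->10, 11->6, 6->3
Step 2: d_i = R_x(i) - R_y(i); compute d_i^2.
  (2-1)^2=1, (5-5)^2=0, (8-7)^2=1, (3-8)^2=25, (7-9)^2=4, (4-11)^2=49, (6-2)^2=16, (1-4)^2=9, (9-12)^2=9, (11-10)^2=1, (10-6)^2=16, (12-3)^2=81
sum(d^2) = 212.
Step 3: rho = 1 - 6*212 / (12*(12^2 - 1)) = 1 - 1272/1716 = 0.258741.
Step 4: Under H0, t = rho * sqrt((n-2)/(1-rho^2)) = 0.8471 ~ t(10).
Step 5: Two-sided p-value from the t-distribution with 10 df = 0.416775.
Step 6: alpha = 0.1. fail to reject H0.

rho = 0.2587, p = 0.416775, fail to reject H0 at alpha = 0.1.


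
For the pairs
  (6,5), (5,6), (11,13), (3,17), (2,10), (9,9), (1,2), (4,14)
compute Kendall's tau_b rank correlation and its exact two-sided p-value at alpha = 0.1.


Step 1: Enumerate the 28 unordered pairs (i,j) with i<j and classify each by sign(x_j-x_i) * sign(y_j-y_i).
  (1,2):dx=-1,dy=+1->D; (1,3):dx=+5,dy=+8->C; (1,4):dx=-3,dy=+12->D; (1,5):dx=-4,dy=+5->D
  (1,6):dx=+3,dy=+4->C; (1,7):dx=-5,dy=-3->C; (1,8):dx=-2,dy=+9->D; (2,3):dx=+6,dy=+7->C
  (2,4):dx=-2,dy=+11->D; (2,5):dx=-3,dy=+4->D; (2,6):dx=+4,dy=+3->C; (2,7):dx=-4,dy=-4->C
  (2,8):dx=-1,dy=+8->D; (3,4):dx=-8,dy=+4->D; (3,5):dx=-9,dy=-3->C; (3,6):dx=-2,dy=-4->C
  (3,7):dx=-10,dy=-11->C; (3,8):dx=-7,dy=+1->D; (4,5):dx=-1,dy=-7->C; (4,6):dx=+6,dy=-8->D
  (4,7):dx=-2,dy=-15->C; (4,8):dx=+1,dy=-3->D; (5,6):dx=+7,dy=-1->D; (5,7):dx=-1,dy=-8->C
  (5,8):dx=+2,dy=+4->C; (6,7):dx=-8,dy=-7->C; (6,8):dx=-5,dy=+5->D; (7,8):dx=+3,dy=+12->C
Step 2: C = 15, D = 13, total pairs = 28.
Step 3: tau = (C - D)/(n(n-1)/2) = (15 - 13)/28 = 0.071429.
Step 4: Exact two-sided p-value (enumerate n! = 40320 permutations of y under H0): p = 0.904861.
Step 5: alpha = 0.1. fail to reject H0.

tau_b = 0.0714 (C=15, D=13), p = 0.904861, fail to reject H0.


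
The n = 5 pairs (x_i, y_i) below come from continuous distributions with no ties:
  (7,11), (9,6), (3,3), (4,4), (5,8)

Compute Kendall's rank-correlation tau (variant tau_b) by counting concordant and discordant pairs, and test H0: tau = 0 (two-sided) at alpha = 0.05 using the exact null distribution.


Step 1: Enumerate the 10 unordered pairs (i,j) with i<j and classify each by sign(x_j-x_i) * sign(y_j-y_i).
  (1,2):dx=+2,dy=-5->D; (1,3):dx=-4,dy=-8->C; (1,4):dx=-3,dy=-7->C; (1,5):dx=-2,dy=-3->C
  (2,3):dx=-6,dy=-3->C; (2,4):dx=-5,dy=-2->C; (2,5):dx=-4,dy=+2->D; (3,4):dx=+1,dy=+1->C
  (3,5):dx=+2,dy=+5->C; (4,5):dx=+1,dy=+4->C
Step 2: C = 8, D = 2, total pairs = 10.
Step 3: tau = (C - D)/(n(n-1)/2) = (8 - 2)/10 = 0.600000.
Step 4: Exact two-sided p-value (enumerate n! = 120 permutations of y under H0): p = 0.233333.
Step 5: alpha = 0.05. fail to reject H0.

tau_b = 0.6000 (C=8, D=2), p = 0.233333, fail to reject H0.


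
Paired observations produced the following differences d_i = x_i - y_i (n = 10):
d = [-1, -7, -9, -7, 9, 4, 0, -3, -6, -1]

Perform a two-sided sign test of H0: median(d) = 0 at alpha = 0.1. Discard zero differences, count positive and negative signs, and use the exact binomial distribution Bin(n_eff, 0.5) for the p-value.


Step 1: Discard zero differences. Original n = 10; n_eff = number of nonzero differences = 9.
Nonzero differences (with sign): -1, -7, -9, -7, +9, +4, -3, -6, -1
Step 2: Count signs: positive = 2, negative = 7.
Step 3: Under H0: P(positive) = 0.5, so the number of positives S ~ Bin(9, 0.5).
Step 4: Two-sided exact p-value = sum of Bin(9,0.5) probabilities at or below the observed probability = 0.179688.
Step 5: alpha = 0.1. fail to reject H0.

n_eff = 9, pos = 2, neg = 7, p = 0.179688, fail to reject H0.


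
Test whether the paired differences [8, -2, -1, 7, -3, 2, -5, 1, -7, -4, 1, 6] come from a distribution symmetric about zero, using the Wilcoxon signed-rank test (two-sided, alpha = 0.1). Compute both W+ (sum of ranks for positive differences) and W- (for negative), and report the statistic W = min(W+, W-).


Step 1: Drop any zero differences (none here) and take |d_i|.
|d| = [8, 2, 1, 7, 3, 2, 5, 1, 7, 4, 1, 6]
Step 2: Midrank |d_i| (ties get averaged ranks).
ranks: |8|->12, |2|->4.5, |1|->2, |7|->10.5, |3|->6, |2|->4.5, |5|->8, |1|->2, |7|->10.5, |4|->7, |1|->2, |6|->9
Step 3: Attach original signs; sum ranks with positive sign and with negative sign.
W+ = 12 + 10.5 + 4.5 + 2 + 2 + 9 = 40
W- = 4.5 + 2 + 6 + 8 + 10.5 + 7 = 38
(Check: W+ + W- = 78 should equal n(n+1)/2 = 78.)
Step 4: Test statistic W = min(W+, W-) = 38.
Step 5: Ties in |d|, so use the tie-corrected normal approximation.
        E[W] = n(n+1)/4 = 12*13/4 = 39.
        Tie groups: |d|=1 (t=3), |d|=2 (t=2), |d|=7 (t=2); sum(t^3 - t) = 36.
        Var[W] = n(n+1)(2n+1)/24 - sum(t^3-t)/48 = 3900/24 - 36/48 = 161.75.
        z = (W - E[W]) / sqrt(Var[W]) = (38 - 39) / 12.7181 = -0.0786.
        Two-sided p = 2*Phi(z) = 0.937328.
Step 6: alpha = 0.1. fail to reject H0.

W+ = 40, W- = 38, W = min = 38, p = 0.937328, fail to reject H0.


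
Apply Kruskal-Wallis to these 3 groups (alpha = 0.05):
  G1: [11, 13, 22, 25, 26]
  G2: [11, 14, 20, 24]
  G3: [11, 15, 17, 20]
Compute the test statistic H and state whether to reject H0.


Step 1: Combine all N = 13 observations and assign midranks.
sorted (value, group, rank): (11,G1,2), (11,G2,2), (11,G3,2), (13,G1,4), (14,G2,5), (15,G3,6), (17,G3,7), (20,G2,8.5), (20,G3,8.5), (22,G1,10), (24,G2,11), (25,G1,12), (26,G1,13)
Step 2: Sum ranks within each group.
R_1 = 41 (n_1 = 5)
R_2 = 26.5 (n_2 = 4)
R_3 = 23.5 (n_3 = 4)
Step 3: H = 12/(N(N+1)) * sum(R_i^2/n_i) - 3(N+1)
     = 12/(13*14) * (41^2/5 + 26.5^2/4 + 23.5^2/4) - 3*14
     = 0.065934 * 649.825 - 42
     = 0.845604.
Step 4: Ties present; correction factor C = 1 - 30/(13^3 - 13) = 0.986264. Corrected H = 0.845604 / 0.986264 = 0.857382.
Step 5: Under H0, H ~ chi^2(2); p-value = 0.651361.
Step 6: alpha = 0.05. fail to reject H0.

H = 0.8574, df = 2, p = 0.651361, fail to reject H0.


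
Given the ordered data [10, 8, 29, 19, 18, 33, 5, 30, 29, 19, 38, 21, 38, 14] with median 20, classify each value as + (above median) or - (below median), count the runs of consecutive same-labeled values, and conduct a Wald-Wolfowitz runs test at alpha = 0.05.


Step 1: Compute median = 20; label A = above, B = below.
Labels in order: BBABBABAABAAAB  (n_A = 7, n_B = 7)
Step 2: Count runs R = 9.
Step 3: Under H0 (random ordering), E[R] = 2*n_A*n_B/(n_A+n_B) + 1 = 2*7*7/14 + 1 = 8.0000.
        Var[R] = 2*n_A*n_B*(2*n_A*n_B - n_A - n_B) / ((n_A+n_B)^2 * (n_A+n_B-1)) = 8232/2548 = 3.2308.
        SD[R] = 1.7974.
Step 4: Continuity-corrected z = (R - 0.5 - E[R]) / SD[R] = (9 - 0.5 - 8.0000) / 1.7974 = 0.2782.
Step 5: Two-sided p-value via normal approximation = 2*(1 - Phi(|z|)) = 0.780879.
Step 6: alpha = 0.05. fail to reject H0.

R = 9, z = 0.2782, p = 0.780879, fail to reject H0.


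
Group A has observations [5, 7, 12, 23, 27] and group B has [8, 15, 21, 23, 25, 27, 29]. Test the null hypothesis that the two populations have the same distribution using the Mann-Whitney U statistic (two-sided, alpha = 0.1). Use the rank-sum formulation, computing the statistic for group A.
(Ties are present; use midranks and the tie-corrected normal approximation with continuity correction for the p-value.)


Step 1: Combine and sort all 12 observations; assign midranks.
sorted (value, group): (5,X), (7,X), (8,Y), (12,X), (15,Y), (21,Y), (23,X), (23,Y), (25,Y), (27,X), (27,Y), (29,Y)
ranks: 5->1, 7->2, 8->3, 12->4, 15->5, 21->6, 23->7.5, 23->7.5, 25->9, 27->10.5, 27->10.5, 29->12
Step 2: Rank sum for X: R1 = 1 + 2 + 4 + 7.5 + 10.5 = 25.
Step 3: U_X = R1 - n1(n1+1)/2 = 25 - 5*6/2 = 25 - 15 = 10.
       U_Y = n1*n2 - U_X = 35 - 10 = 25.
Step 4: Ties are present, so use the tie-corrected normal approximation (with continuity correction) for the p-value.
Step 5: p-value = 0.253956; compare to alpha = 0.1. fail to reject H0.

U_X = 10, p = 0.253956, fail to reject H0 at alpha = 0.1.


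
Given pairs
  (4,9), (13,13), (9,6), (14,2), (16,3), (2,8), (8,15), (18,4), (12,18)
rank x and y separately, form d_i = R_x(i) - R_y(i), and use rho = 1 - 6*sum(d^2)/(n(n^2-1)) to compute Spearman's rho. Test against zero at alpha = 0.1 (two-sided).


Step 1: Rank x and y separately (midranks; no ties here).
rank(x): 4->2, 13->6, 9->4, 14->7, 16->8, 2->1, 8->3, 18->9, 12->5
rank(y): 9->6, 13->7, 6->4, 2->1, 3->2, 8->5, 15->8, 4->3, 18->9
Step 2: d_i = R_x(i) - R_y(i); compute d_i^2.
  (2-6)^2=16, (6-7)^2=1, (4-4)^2=0, (7-1)^2=36, (8-2)^2=36, (1-5)^2=16, (3-8)^2=25, (9-3)^2=36, (5-9)^2=16
sum(d^2) = 182.
Step 3: rho = 1 - 6*182 / (9*(9^2 - 1)) = 1 - 1092/720 = -0.516667.
Step 4: Under H0, t = rho * sqrt((n-2)/(1-rho^2)) = -1.5966 ~ t(7).
Step 5: Two-sided p-value from the t-distribution with 7 df = 0.154390.
Step 6: alpha = 0.1. fail to reject H0.

rho = -0.5167, p = 0.154390, fail to reject H0 at alpha = 0.1.


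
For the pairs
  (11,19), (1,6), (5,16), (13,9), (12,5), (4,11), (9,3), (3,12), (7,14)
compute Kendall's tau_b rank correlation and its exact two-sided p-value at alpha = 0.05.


Step 1: Enumerate the 36 unordered pairs (i,j) with i<j and classify each by sign(x_j-x_i) * sign(y_j-y_i).
  (1,2):dx=-10,dy=-13->C; (1,3):dx=-6,dy=-3->C; (1,4):dx=+2,dy=-10->D; (1,5):dx=+1,dy=-14->D
  (1,6):dx=-7,dy=-8->C; (1,7):dx=-2,dy=-16->C; (1,8):dx=-8,dy=-7->C; (1,9):dx=-4,dy=-5->C
  (2,3):dx=+4,dy=+10->C; (2,4):dx=+12,dy=+3->C; (2,5):dx=+11,dy=-1->D; (2,6):dx=+3,dy=+5->C
  (2,7):dx=+8,dy=-3->D; (2,8):dx=+2,dy=+6->C; (2,9):dx=+6,dy=+8->C; (3,4):dx=+8,dy=-7->D
  (3,5):dx=+7,dy=-11->D; (3,6):dx=-1,dy=-5->C; (3,7):dx=+4,dy=-13->D; (3,8):dx=-2,dy=-4->C
  (3,9):dx=+2,dy=-2->D; (4,5):dx=-1,dy=-4->C; (4,6):dx=-9,dy=+2->D; (4,7):dx=-4,dy=-6->C
  (4,8):dx=-10,dy=+3->D; (4,9):dx=-6,dy=+5->D; (5,6):dx=-8,dy=+6->D; (5,7):dx=-3,dy=-2->C
  (5,8):dx=-9,dy=+7->D; (5,9):dx=-5,dy=+9->D; (6,7):dx=+5,dy=-8->D; (6,8):dx=-1,dy=+1->D
  (6,9):dx=+3,dy=+3->C; (7,8):dx=-6,dy=+9->D; (7,9):dx=-2,dy=+11->D; (8,9):dx=+4,dy=+2->C
Step 2: C = 18, D = 18, total pairs = 36.
Step 3: tau = (C - D)/(n(n-1)/2) = (18 - 18)/36 = 0.000000.
Step 4: Exact two-sided p-value (enumerate n! = 362880 permutations of y under H0): p = 1.000000.
Step 5: alpha = 0.05. fail to reject H0.

tau_b = 0.0000 (C=18, D=18), p = 1.000000, fail to reject H0.


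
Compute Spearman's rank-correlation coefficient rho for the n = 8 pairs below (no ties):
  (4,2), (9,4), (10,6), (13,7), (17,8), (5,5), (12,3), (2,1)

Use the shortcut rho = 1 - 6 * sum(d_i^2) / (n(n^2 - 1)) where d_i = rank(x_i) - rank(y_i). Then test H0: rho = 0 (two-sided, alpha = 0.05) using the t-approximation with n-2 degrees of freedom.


Step 1: Rank x and y separately (midranks; no ties here).
rank(x): 4->2, 9->4, 10->5, 13->7, 17->8, 5->3, 12->6, 2->1
rank(y): 2->2, 4->4, 6->6, 7->7, 8->8, 5->5, 3->3, 1->1
Step 2: d_i = R_x(i) - R_y(i); compute d_i^2.
  (2-2)^2=0, (4-4)^2=0, (5-6)^2=1, (7-7)^2=0, (8-8)^2=0, (3-5)^2=4, (6-3)^2=9, (1-1)^2=0
sum(d^2) = 14.
Step 3: rho = 1 - 6*14 / (8*(8^2 - 1)) = 1 - 84/504 = 0.833333.
Step 4: Under H0, t = rho * sqrt((n-2)/(1-rho^2)) = 3.6927 ~ t(6).
Step 5: Two-sided p-value from the t-distribution with 6 df = 0.010176.
Step 6: alpha = 0.05. reject H0.

rho = 0.8333, p = 0.010176, reject H0 at alpha = 0.05.


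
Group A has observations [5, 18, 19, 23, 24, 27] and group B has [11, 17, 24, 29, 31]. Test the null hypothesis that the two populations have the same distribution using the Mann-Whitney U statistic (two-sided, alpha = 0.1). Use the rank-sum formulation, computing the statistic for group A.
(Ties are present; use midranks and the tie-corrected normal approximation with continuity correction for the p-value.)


Step 1: Combine and sort all 11 observations; assign midranks.
sorted (value, group): (5,X), (11,Y), (17,Y), (18,X), (19,X), (23,X), (24,X), (24,Y), (27,X), (29,Y), (31,Y)
ranks: 5->1, 11->2, 17->3, 18->4, 19->5, 23->6, 24->7.5, 24->7.5, 27->9, 29->10, 31->11
Step 2: Rank sum for X: R1 = 1 + 4 + 5 + 6 + 7.5 + 9 = 32.5.
Step 3: U_X = R1 - n1(n1+1)/2 = 32.5 - 6*7/2 = 32.5 - 21 = 11.5.
       U_Y = n1*n2 - U_X = 30 - 11.5 = 18.5.
Step 4: Ties are present, so use the tie-corrected normal approximation (with continuity correction) for the p-value.
Step 5: p-value = 0.583025; compare to alpha = 0.1. fail to reject H0.

U_X = 11.5, p = 0.583025, fail to reject H0 at alpha = 0.1.


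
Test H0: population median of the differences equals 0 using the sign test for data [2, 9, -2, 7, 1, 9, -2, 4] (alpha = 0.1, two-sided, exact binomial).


Step 1: Discard zero differences. Original n = 8; n_eff = number of nonzero differences = 8.
Nonzero differences (with sign): +2, +9, -2, +7, +1, +9, -2, +4
Step 2: Count signs: positive = 6, negative = 2.
Step 3: Under H0: P(positive) = 0.5, so the number of positives S ~ Bin(8, 0.5).
Step 4: Two-sided exact p-value = sum of Bin(8,0.5) probabilities at or below the observed probability = 0.289062.
Step 5: alpha = 0.1. fail to reject H0.

n_eff = 8, pos = 6, neg = 2, p = 0.289062, fail to reject H0.


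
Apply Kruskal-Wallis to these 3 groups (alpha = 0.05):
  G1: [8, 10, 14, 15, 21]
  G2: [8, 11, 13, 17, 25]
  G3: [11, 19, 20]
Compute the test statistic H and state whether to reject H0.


Step 1: Combine all N = 13 observations and assign midranks.
sorted (value, group, rank): (8,G1,1.5), (8,G2,1.5), (10,G1,3), (11,G2,4.5), (11,G3,4.5), (13,G2,6), (14,G1,7), (15,G1,8), (17,G2,9), (19,G3,10), (20,G3,11), (21,G1,12), (25,G2,13)
Step 2: Sum ranks within each group.
R_1 = 31.5 (n_1 = 5)
R_2 = 34 (n_2 = 5)
R_3 = 25.5 (n_3 = 3)
Step 3: H = 12/(N(N+1)) * sum(R_i^2/n_i) - 3(N+1)
     = 12/(13*14) * (31.5^2/5 + 34^2/5 + 25.5^2/3) - 3*14
     = 0.065934 * 646.4 - 42
     = 0.619780.
Step 4: Ties present; correction factor C = 1 - 12/(13^3 - 13) = 0.994505. Corrected H = 0.619780 / 0.994505 = 0.623204.
Step 5: Under H0, H ~ chi^2(2); p-value = 0.732273.
Step 6: alpha = 0.05. fail to reject H0.

H = 0.6232, df = 2, p = 0.732273, fail to reject H0.


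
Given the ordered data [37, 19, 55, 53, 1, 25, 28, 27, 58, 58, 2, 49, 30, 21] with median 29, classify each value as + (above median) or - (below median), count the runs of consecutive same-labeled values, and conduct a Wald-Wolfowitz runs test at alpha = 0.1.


Step 1: Compute median = 29; label A = above, B = below.
Labels in order: ABAABBBBAABAAB  (n_A = 7, n_B = 7)
Step 2: Count runs R = 8.
Step 3: Under H0 (random ordering), E[R] = 2*n_A*n_B/(n_A+n_B) + 1 = 2*7*7/14 + 1 = 8.0000.
        Var[R] = 2*n_A*n_B*(2*n_A*n_B - n_A - n_B) / ((n_A+n_B)^2 * (n_A+n_B-1)) = 8232/2548 = 3.2308.
        SD[R] = 1.7974.
Step 4: R = E[R], so z = 0 with no continuity correction.
Step 5: Two-sided p-value via normal approximation = 2*(1 - Phi(|z|)) = 1.000000.
Step 6: alpha = 0.1. fail to reject H0.

R = 8, z = 0.0000, p = 1.000000, fail to reject H0.


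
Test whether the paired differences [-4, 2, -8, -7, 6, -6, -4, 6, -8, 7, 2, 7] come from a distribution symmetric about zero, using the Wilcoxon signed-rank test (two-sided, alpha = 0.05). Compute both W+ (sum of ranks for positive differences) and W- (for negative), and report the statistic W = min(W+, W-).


Step 1: Drop any zero differences (none here) and take |d_i|.
|d| = [4, 2, 8, 7, 6, 6, 4, 6, 8, 7, 2, 7]
Step 2: Midrank |d_i| (ties get averaged ranks).
ranks: |4|->3.5, |2|->1.5, |8|->11.5, |7|->9, |6|->6, |6|->6, |4|->3.5, |6|->6, |8|->11.5, |7|->9, |2|->1.5, |7|->9
Step 3: Attach original signs; sum ranks with positive sign and with negative sign.
W+ = 1.5 + 6 + 6 + 9 + 1.5 + 9 = 33
W- = 3.5 + 11.5 + 9 + 6 + 3.5 + 11.5 = 45
(Check: W+ + W- = 78 should equal n(n+1)/2 = 78.)
Step 4: Test statistic W = min(W+, W-) = 33.
Step 5: Ties in |d|, so use the tie-corrected normal approximation.
        E[W] = n(n+1)/4 = 12*13/4 = 39.
        Tie groups: |d|=2 (t=2), |d|=4 (t=2), |d|=6 (t=3), |d|=7 (t=3), |d|=8 (t=2); sum(t^3 - t) = 66.
        Var[W] = n(n+1)(2n+1)/24 - sum(t^3-t)/48 = 3900/24 - 66/48 = 161.125.
        z = (W - E[W]) / sqrt(Var[W]) = (33 - 39) / 12.6935 = -0.4727.
        Two-sided p = 2*Phi(z) = 0.636440.
Step 6: alpha = 0.05. fail to reject H0.

W+ = 33, W- = 45, W = min = 33, p = 0.636440, fail to reject H0.


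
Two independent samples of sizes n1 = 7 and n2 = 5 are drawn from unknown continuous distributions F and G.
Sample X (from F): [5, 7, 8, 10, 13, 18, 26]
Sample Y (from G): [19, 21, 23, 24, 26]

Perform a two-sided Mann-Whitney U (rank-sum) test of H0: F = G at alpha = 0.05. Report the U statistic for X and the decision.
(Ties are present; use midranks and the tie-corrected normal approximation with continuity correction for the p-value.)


Step 1: Combine and sort all 12 observations; assign midranks.
sorted (value, group): (5,X), (7,X), (8,X), (10,X), (13,X), (18,X), (19,Y), (21,Y), (23,Y), (24,Y), (26,X), (26,Y)
ranks: 5->1, 7->2, 8->3, 10->4, 13->5, 18->6, 19->7, 21->8, 23->9, 24->10, 26->11.5, 26->11.5
Step 2: Rank sum for X: R1 = 1 + 2 + 3 + 4 + 5 + 6 + 11.5 = 32.5.
Step 3: U_X = R1 - n1(n1+1)/2 = 32.5 - 7*8/2 = 32.5 - 28 = 4.5.
       U_Y = n1*n2 - U_X = 35 - 4.5 = 30.5.
Step 4: Ties are present, so use the tie-corrected normal approximation (with continuity correction) for the p-value.
Step 5: p-value = 0.041997; compare to alpha = 0.05. reject H0.

U_X = 4.5, p = 0.041997, reject H0 at alpha = 0.05.


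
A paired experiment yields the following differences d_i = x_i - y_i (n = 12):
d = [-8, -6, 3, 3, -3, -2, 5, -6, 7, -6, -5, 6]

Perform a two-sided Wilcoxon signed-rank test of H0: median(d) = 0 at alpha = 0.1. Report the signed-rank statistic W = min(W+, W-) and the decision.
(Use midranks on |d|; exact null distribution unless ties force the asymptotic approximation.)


Step 1: Drop any zero differences (none here) and take |d_i|.
|d| = [8, 6, 3, 3, 3, 2, 5, 6, 7, 6, 5, 6]
Step 2: Midrank |d_i| (ties get averaged ranks).
ranks: |8|->12, |6|->8.5, |3|->3, |3|->3, |3|->3, |2|->1, |5|->5.5, |6|->8.5, |7|->11, |6|->8.5, |5|->5.5, |6|->8.5
Step 3: Attach original signs; sum ranks with positive sign and with negative sign.
W+ = 3 + 3 + 5.5 + 11 + 8.5 = 31
W- = 12 + 8.5 + 3 + 1 + 8.5 + 8.5 + 5.5 = 47
(Check: W+ + W- = 78 should equal n(n+1)/2 = 78.)
Step 4: Test statistic W = min(W+, W-) = 31.
Step 5: Ties in |d|, so use the tie-corrected normal approximation.
        E[W] = n(n+1)/4 = 12*13/4 = 39.
        Tie groups: |d|=3 (t=3), |d|=5 (t=2), |d|=6 (t=4); sum(t^3 - t) = 90.
        Var[W] = n(n+1)(2n+1)/24 - sum(t^3-t)/48 = 3900/24 - 90/48 = 160.625.
        z = (W - E[W]) / sqrt(Var[W]) = (31 - 39) / 12.6738 = -0.6312.
        Two-sided p = 2*Phi(z) = 0.527894.
Step 6: alpha = 0.1. fail to reject H0.

W+ = 31, W- = 47, W = min = 31, p = 0.527894, fail to reject H0.


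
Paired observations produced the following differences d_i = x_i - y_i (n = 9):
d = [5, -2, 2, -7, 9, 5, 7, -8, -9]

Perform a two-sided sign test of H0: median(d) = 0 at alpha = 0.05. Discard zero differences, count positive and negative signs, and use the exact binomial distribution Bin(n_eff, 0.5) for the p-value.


Step 1: Discard zero differences. Original n = 9; n_eff = number of nonzero differences = 9.
Nonzero differences (with sign): +5, -2, +2, -7, +9, +5, +7, -8, -9
Step 2: Count signs: positive = 5, negative = 4.
Step 3: Under H0: P(positive) = 0.5, so the number of positives S ~ Bin(9, 0.5).
Step 4: Two-sided exact p-value = sum of Bin(9,0.5) probabilities at or below the observed probability = 1.000000.
Step 5: alpha = 0.05. fail to reject H0.

n_eff = 9, pos = 5, neg = 4, p = 1.000000, fail to reject H0.


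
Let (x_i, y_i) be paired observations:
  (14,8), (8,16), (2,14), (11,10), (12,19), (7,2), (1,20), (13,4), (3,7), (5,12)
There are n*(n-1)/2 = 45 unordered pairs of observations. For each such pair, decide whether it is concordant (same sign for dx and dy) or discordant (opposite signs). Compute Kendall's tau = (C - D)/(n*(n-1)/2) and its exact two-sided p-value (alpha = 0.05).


Step 1: Enumerate the 45 unordered pairs (i,j) with i<j and classify each by sign(x_j-x_i) * sign(y_j-y_i).
  (1,2):dx=-6,dy=+8->D; (1,3):dx=-12,dy=+6->D; (1,4):dx=-3,dy=+2->D; (1,5):dx=-2,dy=+11->D
  (1,6):dx=-7,dy=-6->C; (1,7):dx=-13,dy=+12->D; (1,8):dx=-1,dy=-4->C; (1,9):dx=-11,dy=-1->C
  (1,10):dx=-9,dy=+4->D; (2,3):dx=-6,dy=-2->C; (2,4):dx=+3,dy=-6->D; (2,5):dx=+4,dy=+3->C
  (2,6):dx=-1,dy=-14->C; (2,7):dx=-7,dy=+4->D; (2,8):dx=+5,dy=-12->D; (2,9):dx=-5,dy=-9->C
  (2,10):dx=-3,dy=-4->C; (3,4):dx=+9,dy=-4->D; (3,5):dx=+10,dy=+5->C; (3,6):dx=+5,dy=-12->D
  (3,7):dx=-1,dy=+6->D; (3,8):dx=+11,dy=-10->D; (3,9):dx=+1,dy=-7->D; (3,10):dx=+3,dy=-2->D
  (4,5):dx=+1,dy=+9->C; (4,6):dx=-4,dy=-8->C; (4,7):dx=-10,dy=+10->D; (4,8):dx=+2,dy=-6->D
  (4,9):dx=-8,dy=-3->C; (4,10):dx=-6,dy=+2->D; (5,6):dx=-5,dy=-17->C; (5,7):dx=-11,dy=+1->D
  (5,8):dx=+1,dy=-15->D; (5,9):dx=-9,dy=-12->C; (5,10):dx=-7,dy=-7->C; (6,7):dx=-6,dy=+18->D
  (6,8):dx=+6,dy=+2->C; (6,9):dx=-4,dy=+5->D; (6,10):dx=-2,dy=+10->D; (7,8):dx=+12,dy=-16->D
  (7,9):dx=+2,dy=-13->D; (7,10):dx=+4,dy=-8->D; (8,9):dx=-10,dy=+3->D; (8,10):dx=-8,dy=+8->D
  (9,10):dx=+2,dy=+5->C
Step 2: C = 17, D = 28, total pairs = 45.
Step 3: tau = (C - D)/(n(n-1)/2) = (17 - 28)/45 = -0.244444.
Step 4: Exact two-sided p-value (enumerate n! = 3628800 permutations of y under H0): p = 0.380720.
Step 5: alpha = 0.05. fail to reject H0.

tau_b = -0.2444 (C=17, D=28), p = 0.380720, fail to reject H0.


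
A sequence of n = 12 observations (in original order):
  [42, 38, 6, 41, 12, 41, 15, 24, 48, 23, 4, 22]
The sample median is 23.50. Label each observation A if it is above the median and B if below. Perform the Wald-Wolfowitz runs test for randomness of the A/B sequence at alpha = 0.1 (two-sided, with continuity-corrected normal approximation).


Step 1: Compute median = 23.50; label A = above, B = below.
Labels in order: AABABABAABBB  (n_A = 6, n_B = 6)
Step 2: Count runs R = 8.
Step 3: Under H0 (random ordering), E[R] = 2*n_A*n_B/(n_A+n_B) + 1 = 2*6*6/12 + 1 = 7.0000.
        Var[R] = 2*n_A*n_B*(2*n_A*n_B - n_A - n_B) / ((n_A+n_B)^2 * (n_A+n_B-1)) = 4320/1584 = 2.7273.
        SD[R] = 1.6514.
Step 4: Continuity-corrected z = (R - 0.5 - E[R]) / SD[R] = (8 - 0.5 - 7.0000) / 1.6514 = 0.3028.
Step 5: Two-sided p-value via normal approximation = 2*(1 - Phi(|z|)) = 0.762069.
Step 6: alpha = 0.1. fail to reject H0.

R = 8, z = 0.3028, p = 0.762069, fail to reject H0.


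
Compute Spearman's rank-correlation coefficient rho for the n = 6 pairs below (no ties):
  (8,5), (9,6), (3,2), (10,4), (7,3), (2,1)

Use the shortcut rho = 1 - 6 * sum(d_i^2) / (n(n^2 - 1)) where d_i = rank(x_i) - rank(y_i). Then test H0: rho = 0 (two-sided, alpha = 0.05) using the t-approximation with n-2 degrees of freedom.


Step 1: Rank x and y separately (midranks; no ties here).
rank(x): 8->4, 9->5, 3->2, 10->6, 7->3, 2->1
rank(y): 5->5, 6->6, 2->2, 4->4, 3->3, 1->1
Step 2: d_i = R_x(i) - R_y(i); compute d_i^2.
  (4-5)^2=1, (5-6)^2=1, (2-2)^2=0, (6-4)^2=4, (3-3)^2=0, (1-1)^2=0
sum(d^2) = 6.
Step 3: rho = 1 - 6*6 / (6*(6^2 - 1)) = 1 - 36/210 = 0.828571.
Step 4: Under H0, t = rho * sqrt((n-2)/(1-rho^2)) = 2.9598 ~ t(4).
Step 5: Two-sided p-value from the t-distribution with 4 df = 0.041563.
Step 6: alpha = 0.05. reject H0.

rho = 0.8286, p = 0.041563, reject H0 at alpha = 0.05.


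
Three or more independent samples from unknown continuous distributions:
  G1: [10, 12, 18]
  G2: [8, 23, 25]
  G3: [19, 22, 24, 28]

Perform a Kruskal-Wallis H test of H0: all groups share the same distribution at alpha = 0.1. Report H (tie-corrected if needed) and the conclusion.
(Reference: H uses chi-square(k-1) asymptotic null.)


Step 1: Combine all N = 10 observations and assign midranks.
sorted (value, group, rank): (8,G2,1), (10,G1,2), (12,G1,3), (18,G1,4), (19,G3,5), (22,G3,6), (23,G2,7), (24,G3,8), (25,G2,9), (28,G3,10)
Step 2: Sum ranks within each group.
R_1 = 9 (n_1 = 3)
R_2 = 17 (n_2 = 3)
R_3 = 29 (n_3 = 4)
Step 3: H = 12/(N(N+1)) * sum(R_i^2/n_i) - 3(N+1)
     = 12/(10*11) * (9^2/3 + 17^2/3 + 29^2/4) - 3*11
     = 0.109091 * 333.583 - 33
     = 3.390909.
Step 4: No ties, so H is used without correction.
Step 5: Under H0, H ~ chi^2(2); p-value = 0.183516.
Step 6: alpha = 0.1. fail to reject H0.

H = 3.3909, df = 2, p = 0.183516, fail to reject H0.


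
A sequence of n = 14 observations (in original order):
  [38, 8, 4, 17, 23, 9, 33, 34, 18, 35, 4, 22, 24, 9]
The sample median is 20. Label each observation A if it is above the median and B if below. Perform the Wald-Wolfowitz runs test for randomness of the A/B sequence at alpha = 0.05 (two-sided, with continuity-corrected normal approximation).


Step 1: Compute median = 20; label A = above, B = below.
Labels in order: ABBBABAABABAAB  (n_A = 7, n_B = 7)
Step 2: Count runs R = 10.
Step 3: Under H0 (random ordering), E[R] = 2*n_A*n_B/(n_A+n_B) + 1 = 2*7*7/14 + 1 = 8.0000.
        Var[R] = 2*n_A*n_B*(2*n_A*n_B - n_A - n_B) / ((n_A+n_B)^2 * (n_A+n_B-1)) = 8232/2548 = 3.2308.
        SD[R] = 1.7974.
Step 4: Continuity-corrected z = (R - 0.5 - E[R]) / SD[R] = (10 - 0.5 - 8.0000) / 1.7974 = 0.8345.
Step 5: Two-sided p-value via normal approximation = 2*(1 - Phi(|z|)) = 0.403986.
Step 6: alpha = 0.05. fail to reject H0.

R = 10, z = 0.8345, p = 0.403986, fail to reject H0.


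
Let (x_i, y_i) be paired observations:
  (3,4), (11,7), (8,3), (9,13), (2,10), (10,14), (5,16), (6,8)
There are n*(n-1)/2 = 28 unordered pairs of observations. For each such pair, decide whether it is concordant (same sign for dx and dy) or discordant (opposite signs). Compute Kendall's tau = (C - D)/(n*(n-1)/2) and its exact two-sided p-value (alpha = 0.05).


Step 1: Enumerate the 28 unordered pairs (i,j) with i<j and classify each by sign(x_j-x_i) * sign(y_j-y_i).
  (1,2):dx=+8,dy=+3->C; (1,3):dx=+5,dy=-1->D; (1,4):dx=+6,dy=+9->C; (1,5):dx=-1,dy=+6->D
  (1,6):dx=+7,dy=+10->C; (1,7):dx=+2,dy=+12->C; (1,8):dx=+3,dy=+4->C; (2,3):dx=-3,dy=-4->C
  (2,4):dx=-2,dy=+6->D; (2,5):dx=-9,dy=+3->D; (2,6):dx=-1,dy=+7->D; (2,7):dx=-6,dy=+9->D
  (2,8):dx=-5,dy=+1->D; (3,4):dx=+1,dy=+10->C; (3,5):dx=-6,dy=+7->D; (3,6):dx=+2,dy=+11->C
  (3,7):dx=-3,dy=+13->D; (3,8):dx=-2,dy=+5->D; (4,5):dx=-7,dy=-3->C; (4,6):dx=+1,dy=+1->C
  (4,7):dx=-4,dy=+3->D; (4,8):dx=-3,dy=-5->C; (5,6):dx=+8,dy=+4->C; (5,7):dx=+3,dy=+6->C
  (5,8):dx=+4,dy=-2->D; (6,7):dx=-5,dy=+2->D; (6,8):dx=-4,dy=-6->C; (7,8):dx=+1,dy=-8->D
Step 2: C = 14, D = 14, total pairs = 28.
Step 3: tau = (C - D)/(n(n-1)/2) = (14 - 14)/28 = 0.000000.
Step 4: Exact two-sided p-value (enumerate n! = 40320 permutations of y under H0): p = 1.000000.
Step 5: alpha = 0.05. fail to reject H0.

tau_b = 0.0000 (C=14, D=14), p = 1.000000, fail to reject H0.


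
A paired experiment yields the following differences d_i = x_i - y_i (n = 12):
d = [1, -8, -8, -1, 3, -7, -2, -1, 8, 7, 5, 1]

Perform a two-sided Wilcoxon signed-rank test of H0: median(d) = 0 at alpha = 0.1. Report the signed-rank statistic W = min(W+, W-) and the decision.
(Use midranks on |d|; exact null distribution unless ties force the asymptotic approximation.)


Step 1: Drop any zero differences (none here) and take |d_i|.
|d| = [1, 8, 8, 1, 3, 7, 2, 1, 8, 7, 5, 1]
Step 2: Midrank |d_i| (ties get averaged ranks).
ranks: |1|->2.5, |8|->11, |8|->11, |1|->2.5, |3|->6, |7|->8.5, |2|->5, |1|->2.5, |8|->11, |7|->8.5, |5|->7, |1|->2.5
Step 3: Attach original signs; sum ranks with positive sign and with negative sign.
W+ = 2.5 + 6 + 11 + 8.5 + 7 + 2.5 = 37.5
W- = 11 + 11 + 2.5 + 8.5 + 5 + 2.5 = 40.5
(Check: W+ + W- = 78 should equal n(n+1)/2 = 78.)
Step 4: Test statistic W = min(W+, W-) = 37.5.
Step 5: Ties in |d|, so use the tie-corrected normal approximation.
        E[W] = n(n+1)/4 = 12*13/4 = 39.
        Tie groups: |d|=1 (t=4), |d|=7 (t=2), |d|=8 (t=3); sum(t^3 - t) = 90.
        Var[W] = n(n+1)(2n+1)/24 - sum(t^3-t)/48 = 3900/24 - 90/48 = 160.625.
        z = (W - E[W]) / sqrt(Var[W]) = (37.5 - 39) / 12.6738 = -0.1184.
        Two-sided p = 2*Phi(z) = 0.905787.
Step 6: alpha = 0.1. fail to reject H0.

W+ = 37.5, W- = 40.5, W = min = 37.5, p = 0.905787, fail to reject H0.
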